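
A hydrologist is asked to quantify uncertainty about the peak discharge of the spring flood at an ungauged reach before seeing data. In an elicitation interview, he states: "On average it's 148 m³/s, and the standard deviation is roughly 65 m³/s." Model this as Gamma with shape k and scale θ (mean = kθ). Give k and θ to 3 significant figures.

k ≈ 5.18, θ ≈ 28.5

For Gamma(k, scale θ): mean = kθ, variance = kθ², so CV = 1/√k.
CV = SD/mean = 65/148 = 0.4392, hence k = 1/CV² = 5.18.
Then θ = mean/k = 148/5.18 = 28.5.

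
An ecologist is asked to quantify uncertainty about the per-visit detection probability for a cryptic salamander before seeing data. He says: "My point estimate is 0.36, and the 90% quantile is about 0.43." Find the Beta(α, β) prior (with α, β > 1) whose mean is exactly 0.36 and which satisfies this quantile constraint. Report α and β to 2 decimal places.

α ≈ 28.27, β ≈ 50.27

With mean 0.36 fixed, write α = 0.36s, β = 0.64s where s = α+β.
Need P(θ < 0.43) = 0.9 under Beta(0.36s, 0.64s). Normal approximation: (q−m)/√(m(1−m)/s) ≈ z_{0.9} = 1.28, so s ≈ 0.36·0.64·(1.28)²/(0.43−0.36)² = 77.2.
At s = 77.2: P(θ<0.43) ≈ 0.898. Adjusting to match 0.9 gives s ≈ 78.54.
So α = 0.36·78.54 ≈ 28.27, β = 0.64·78.54 ≈ 50.27.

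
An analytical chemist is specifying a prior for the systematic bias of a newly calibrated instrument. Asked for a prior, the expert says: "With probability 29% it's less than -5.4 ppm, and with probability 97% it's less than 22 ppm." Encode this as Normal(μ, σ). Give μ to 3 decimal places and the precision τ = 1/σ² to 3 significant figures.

The p-quantile of Normal(μ,σ) is μ + z_p·σ, with z_{0.29} = -0.5534 and z_{0.97} = 1.881.
Eliminate σ: μ = (z₂·x₁ − z₁·x₂)/(z₂ − z₁) = (1.881·-5.4 − (-0.5534)·22)/2.434 = 0.829.
Then σ = (x₂ − x₁)/(z₂ − z₁) = (22 − -5.4)/2.434 = 11.256.
Precision τ = 1/σ² = 1/11.26² = 0.00789.

μ = 0.829, τ = 0.00789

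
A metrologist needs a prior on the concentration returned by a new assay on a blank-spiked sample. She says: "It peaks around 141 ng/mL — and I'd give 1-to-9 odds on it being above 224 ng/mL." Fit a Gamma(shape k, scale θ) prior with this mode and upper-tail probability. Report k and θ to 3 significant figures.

Gamma(k,θ) with k>1 has mode (k−1)θ, so θ = 141/(k−1).
Need P(X < 224) = 0.9 with θ tied to k this way. Start at k = 2, θ = 141: P(X<224) ≈ 0.471.
Too low — raise k to concentrate. Iterating converges to k ≈ 9.76.
Then θ = 141/(9.76−1) ≈ 16.1.

k ≈ 9.76, θ ≈ 16.1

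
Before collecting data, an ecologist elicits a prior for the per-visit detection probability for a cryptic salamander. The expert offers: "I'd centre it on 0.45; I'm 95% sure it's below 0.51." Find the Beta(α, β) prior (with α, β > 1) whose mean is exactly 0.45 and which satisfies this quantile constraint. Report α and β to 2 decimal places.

With mean 0.45 fixed, write α = 0.45s, β = 0.55s where s = α+β.
Need P(θ < 0.51) = 0.95 under Beta(0.45s, 0.55s). Normal approximation: (q−m)/√(m(1−m)/s) ≈ z_{0.95} = 1.64, so s ≈ 0.45·0.55·(1.64)²/(0.51−0.45)² = 186.0.
At s = 186.0: P(θ<0.51) ≈ 0.950. Adjusting to match 0.95 gives s ≈ 187.04.
So α = 0.45·187.04 ≈ 84.17, β = 0.55·187.04 ≈ 102.87.

α ≈ 84.17, β ≈ 102.87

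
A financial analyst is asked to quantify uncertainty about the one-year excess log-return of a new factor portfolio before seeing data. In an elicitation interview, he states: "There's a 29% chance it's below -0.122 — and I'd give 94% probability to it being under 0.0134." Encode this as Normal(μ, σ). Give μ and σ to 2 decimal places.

μ = -0.09, σ = 0.06

For Normal(μ,σ), the p-quantile is μ + z_p·σ. Here z_{0.29} = -0.5534, z_{0.94} = 1.555.
So -0.122 = μ − 0.5534σ and 0.0134 = μ + 1.555σ.
Subtracting: σ = (0.0134 − -0.122)/(1.555 − (-0.5534)) = 0.06.
Then μ = -0.122 − (-0.5534)·0.06 = -0.09.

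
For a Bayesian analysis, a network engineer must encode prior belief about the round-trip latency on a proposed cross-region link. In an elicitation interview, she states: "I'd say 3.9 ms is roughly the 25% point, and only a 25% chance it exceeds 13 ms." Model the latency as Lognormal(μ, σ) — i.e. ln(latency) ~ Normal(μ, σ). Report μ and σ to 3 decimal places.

μ ≈ 1.963, σ ≈ 0.893

If T ~ Lognormal(μ,σ) then ln T ~ Normal(μ,σ), so the p-quantile of ln T is μ + z_p·σ.
ln(3.9) = 1.361 and ln(13) = 2.565; z_{0.25} = -0.6745, z_{0.75} = 0.6745.
σ = (2.565 − 1.361)/(0.6745 − (-0.6745)) = 0.893.
μ = 1.361 − (-0.6745)·0.893 = 1.963.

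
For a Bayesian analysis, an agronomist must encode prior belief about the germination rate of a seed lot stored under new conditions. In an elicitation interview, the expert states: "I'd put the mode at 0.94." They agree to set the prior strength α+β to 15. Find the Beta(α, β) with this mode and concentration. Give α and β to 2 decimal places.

α = 13.22, β = 1.78

For α,β > 1 the Beta mode is (α−1)/(α+β−2). With α+β = 15, the mode is (α−1)/13.
Set (α−1)/13 = 0.94 → α = 1 + 0.94·13 = 13.22.
β = 15 − α = 1.78.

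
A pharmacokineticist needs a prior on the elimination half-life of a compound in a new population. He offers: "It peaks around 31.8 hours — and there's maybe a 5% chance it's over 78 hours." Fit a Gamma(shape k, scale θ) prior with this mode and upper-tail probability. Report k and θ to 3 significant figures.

Gamma(k,θ) with k>1 has mode (k−1)θ, so θ = 31.8/(k−1).
Need P(X < 78) = 0.95 with θ tied to k this way. Start at k = 2, θ = 31.8: P(X<78) ≈ 0.703.
Too low — raise k to concentrate. Iterating converges to k ≈ 4.38.
Then θ = 31.8/(4.38−1) ≈ 9.41.

k ≈ 4.38, θ ≈ 9.41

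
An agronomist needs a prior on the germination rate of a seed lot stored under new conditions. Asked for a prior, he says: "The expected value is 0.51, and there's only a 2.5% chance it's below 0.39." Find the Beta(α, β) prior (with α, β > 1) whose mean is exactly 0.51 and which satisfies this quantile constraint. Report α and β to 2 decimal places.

α ≈ 33.43, β ≈ 32.12

With mean 0.51 fixed, write α = 0.51s, β = 0.49s where s = α+β.
Need P(θ < 0.39) = 0.025 under Beta(0.51s, 0.49s). Normal approximation: (q−m)/√(m(1−m)/s) ≈ z_{0.025} = -1.96, so s ≈ 0.51·0.49·(-1.96)²/(0.39−0.51)² = 66.7.
At s = 66.7: P(θ<0.39) ≈ 0.024. Adjusting to match 0.025 gives s ≈ 65.54.
So α = 0.51·65.54 ≈ 33.43, β = 0.49·65.54 ≈ 32.12.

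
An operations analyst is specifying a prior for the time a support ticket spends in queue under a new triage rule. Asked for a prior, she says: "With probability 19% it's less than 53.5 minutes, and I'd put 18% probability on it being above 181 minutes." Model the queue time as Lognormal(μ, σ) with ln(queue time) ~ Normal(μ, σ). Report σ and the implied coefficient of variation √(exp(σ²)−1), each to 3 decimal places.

σ ≈ 0.680, CV ≈ 0.766

If T ~ Lognormal(μ,σ) then ln T ~ Normal(μ,σ), so the p-quantile of ln T is μ + z_p·σ.
ln(53.5) = 3.98 and ln(181) = 5.198; z_{0.19} = -0.8779, z_{0.82} = 0.9154.
σ = (5.198 − 3.98)/(0.9154 − (-0.8779)) = 0.680.
μ = 3.98 − (-0.8779)·0.680 = 4.576.
CV = √(exp(σ²)−1) = √(exp(0.4619)−1) = 0.766.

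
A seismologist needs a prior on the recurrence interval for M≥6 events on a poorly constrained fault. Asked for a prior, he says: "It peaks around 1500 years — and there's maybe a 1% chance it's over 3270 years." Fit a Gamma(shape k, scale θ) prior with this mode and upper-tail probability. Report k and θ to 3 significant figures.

Gamma(k,θ) with k>1 has mode (k−1)θ, so θ = 1500/(k−1).
Need P(X < 3270) = 0.99 with θ tied to k this way. Start at k = 2, θ = 1500: P(X<3270) ≈ 0.641.
Too low — raise k to concentrate. Iterating converges to k ≈ 8.95.
Then θ = 1500/(8.95−1) ≈ 189.

k ≈ 8.95, θ ≈ 189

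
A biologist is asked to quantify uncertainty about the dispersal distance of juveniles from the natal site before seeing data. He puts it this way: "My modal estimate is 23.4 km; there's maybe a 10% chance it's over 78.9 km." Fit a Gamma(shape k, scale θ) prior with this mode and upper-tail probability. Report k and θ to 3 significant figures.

Gamma(k,θ) with k>1 has mode (k−1)θ, so θ = 23.4/(k−1).
Need P(X < 78.9) = 0.9 with θ tied to k this way. Start at k = 2, θ = 23.4: P(X<78.9) ≈ 0.850.
Too low — raise k to concentrate. Iterating converges to k ≈ 2.27.
Then θ = 23.4/(2.27−1) ≈ 18.4.

k ≈ 2.27, θ ≈ 18.4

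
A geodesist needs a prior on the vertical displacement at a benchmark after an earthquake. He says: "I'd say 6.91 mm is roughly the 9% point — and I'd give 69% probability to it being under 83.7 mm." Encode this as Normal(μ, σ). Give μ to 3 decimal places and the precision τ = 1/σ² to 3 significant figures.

The p-quantile of Normal(μ,σ) is μ + z_p·σ, with z_{0.09} = -1.341 and z_{0.69} = 0.4959.
Eliminate σ: μ = (z₂·x₁ − z₁·x₂)/(z₂ − z₁) = (0.4959·6.91 − (-1.341)·83.7)/1.837 = 62.968.
Then σ = (x₂ − x₁)/(z₂ − z₁) = (83.7 − 6.91)/1.837 = 41.811.
Precision τ = 1/σ² = 1/41.81² = 0.000572.

μ = 62.968, τ = 0.000572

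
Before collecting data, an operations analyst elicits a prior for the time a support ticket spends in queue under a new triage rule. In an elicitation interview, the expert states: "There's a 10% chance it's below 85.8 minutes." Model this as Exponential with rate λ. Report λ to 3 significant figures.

λ ≈ 0.00123

P(T < 85.8) = 1 − e^(−λ·85.8) = 0.1, so λ = −ln(1−0.1)/85.8 = −ln(0.9)/85.8 = 0.00123.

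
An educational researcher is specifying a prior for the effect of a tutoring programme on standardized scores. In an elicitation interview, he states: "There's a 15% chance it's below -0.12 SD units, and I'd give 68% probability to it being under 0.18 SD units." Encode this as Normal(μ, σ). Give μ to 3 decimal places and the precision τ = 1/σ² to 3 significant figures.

μ = 0.087, τ = 25.1

For Normal(μ,σ), the p-quantile is μ + z_p·σ. Here z_{0.15} = -1.036, z_{0.68} = 0.4677.
So -0.12 = μ − 1.036σ and 0.18 = μ + 0.4677σ.
Subtracting: σ = (0.18 − -0.12)/(0.4677 − (-1.036)) = 0.199.
Then μ = -0.12 − (-1.036)·0.199 = 0.087.
Precision τ = 1/σ² = 1/0.1995² = 25.1.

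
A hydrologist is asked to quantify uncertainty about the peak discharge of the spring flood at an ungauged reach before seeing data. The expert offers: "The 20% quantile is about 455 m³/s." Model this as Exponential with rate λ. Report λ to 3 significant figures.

λ ≈ 0.00049

P(T < 455.0) = 1 − e^(−λ·455.0) = 0.2, so λ = −ln(1−0.2)/455.0 = −ln(0.8)/455.0 = 0.00049.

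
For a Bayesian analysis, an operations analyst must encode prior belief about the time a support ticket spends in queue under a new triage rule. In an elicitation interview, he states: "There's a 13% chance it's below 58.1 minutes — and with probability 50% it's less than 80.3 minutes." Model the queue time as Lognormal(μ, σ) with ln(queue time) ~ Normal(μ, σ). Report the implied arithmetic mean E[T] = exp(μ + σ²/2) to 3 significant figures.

If T ~ Lognormal(μ,σ) then ln T ~ Normal(μ,σ), so the p-quantile of ln T is μ + z_p·σ.
ln(58.1) = 4.062 and ln(80.3) = 4.386; z_{0.13} = -1.126, z_{0.5} = 0.
σ = (4.386 − 4.062)/(0 − (-1.126)) = 0.287.
μ = 4.062 − (-1.126)·0.287 = 4.386.
E[T] = exp(μ + σ²/2) = exp(4.386 + 0.0413) = 83.7 minutes.

E[T] ≈ 83.7 minutes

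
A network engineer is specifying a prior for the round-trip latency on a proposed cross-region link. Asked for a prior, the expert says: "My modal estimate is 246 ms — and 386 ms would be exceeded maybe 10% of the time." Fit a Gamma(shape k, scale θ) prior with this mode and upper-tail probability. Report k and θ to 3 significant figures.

k ≈ 10.2, θ ≈ 26.7

Gamma(k,θ) with k>1 has mode (k−1)θ, so θ = 246/(k−1).
Need P(X < 386) = 0.9 with θ tied to k this way. Start at k = 2, θ = 246: P(X<386) ≈ 0.465.
Too low — raise k to concentrate. Iterating converges to k ≈ 10.2.
Then θ = 246/(10.2−1) ≈ 26.7.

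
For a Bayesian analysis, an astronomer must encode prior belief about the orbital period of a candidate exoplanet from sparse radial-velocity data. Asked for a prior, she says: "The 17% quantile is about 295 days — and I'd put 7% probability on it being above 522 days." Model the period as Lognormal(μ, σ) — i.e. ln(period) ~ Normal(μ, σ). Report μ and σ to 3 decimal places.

μ ≈ 5.911, σ ≈ 0.235

If T ~ Lognormal(μ,σ) then ln T ~ Normal(μ,σ), so the p-quantile of ln T is μ + z_p·σ.
ln(295) = 5.687 and ln(522) = 6.258; z_{0.17} = -0.9542, z_{0.93} = 1.476.
σ = (6.258 − 5.687)/(1.476 − (-0.9542)) = 0.235.
μ = 5.687 − (-0.9542)·0.235 = 5.911.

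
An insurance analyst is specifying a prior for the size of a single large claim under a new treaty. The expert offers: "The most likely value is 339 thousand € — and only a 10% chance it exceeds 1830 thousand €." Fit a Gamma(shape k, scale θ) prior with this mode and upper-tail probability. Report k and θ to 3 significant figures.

Gamma(k,θ) with k>1 has mode (k−1)θ, so θ = 339/(k−1).
Need P(X < 1830) = 0.9 with θ tied to k this way. Start at k = 2, θ = 339: P(X<1830) ≈ 0.971.
Too high — lower k to spread out. Iterating converges to k ≈ 1.61.
Then θ = 339/(1.61−1) ≈ 555.

k ≈ 1.61, θ ≈ 555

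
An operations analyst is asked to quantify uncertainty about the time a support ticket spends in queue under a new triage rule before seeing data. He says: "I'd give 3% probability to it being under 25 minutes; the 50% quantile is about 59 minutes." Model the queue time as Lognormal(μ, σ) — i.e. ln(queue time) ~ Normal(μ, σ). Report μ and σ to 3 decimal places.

If T ~ Lognormal(μ,σ) then ln T ~ Normal(μ,σ), so the p-quantile of ln T is μ + z_p·σ.
ln(25) = 3.219 and ln(59) = 4.078; z_{0.03} = -1.881, z_{0.5} = 0.
σ = (4.078 − 3.219)/(0 − (-1.881)) = 0.457.
μ = 3.219 − (-1.881)·0.457 = 4.078.

μ ≈ 4.078, σ ≈ 0.457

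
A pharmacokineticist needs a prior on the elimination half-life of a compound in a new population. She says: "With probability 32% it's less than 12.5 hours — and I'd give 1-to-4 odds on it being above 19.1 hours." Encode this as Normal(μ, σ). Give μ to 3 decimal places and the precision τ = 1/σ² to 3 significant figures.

μ = 14.858, τ = 0.0394

The p-quantile of Normal(μ,σ) is μ + z_p·σ, with z_{0.32} = -0.4677 and z_{0.8} = 0.8416.
Eliminate σ: μ = (z₂·x₁ − z₁·x₂)/(z₂ − z₁) = (0.8416·12.5 − (-0.4677)·19.1)/1.309 = 14.858.
Then σ = (x₂ − x₁)/(z₂ − z₁) = (19.1 − 12.5)/1.309 = 5.041.
Precision τ = 1/σ² = 1/5.041² = 0.0394.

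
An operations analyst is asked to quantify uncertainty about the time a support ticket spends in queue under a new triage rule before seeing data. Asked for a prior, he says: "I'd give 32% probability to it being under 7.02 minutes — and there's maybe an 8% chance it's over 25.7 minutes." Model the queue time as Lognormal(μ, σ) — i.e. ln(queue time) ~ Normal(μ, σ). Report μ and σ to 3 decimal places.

μ ≈ 2.273, σ ≈ 0.693

If T ~ Lognormal(μ,σ) then ln T ~ Normal(μ,σ), so the p-quantile of ln T is μ + z_p·σ.
ln(7.02) = 1.949 and ln(25.7) = 3.246; z_{0.32} = -0.4677, z_{0.92} = 1.405.
σ = (3.246 − 1.949)/(1.405 − (-0.4677)) = 0.693.
μ = 1.949 − (-0.4677)·0.693 = 2.273.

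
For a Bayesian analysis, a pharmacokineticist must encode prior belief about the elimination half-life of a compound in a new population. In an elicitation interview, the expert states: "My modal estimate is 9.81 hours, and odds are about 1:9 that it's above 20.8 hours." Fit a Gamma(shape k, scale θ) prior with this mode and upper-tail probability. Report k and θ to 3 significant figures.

Gamma(k,θ) with k>1 has mode (k−1)θ, so θ = 9.81/(k−1).
Need P(X < 20.8) = 0.9 with θ tied to k this way. Start at k = 2, θ = 9.81: P(X<20.8) ≈ 0.626.
Too low — raise k to concentrate. Iterating converges to k ≈ 4.4.
Then θ = 9.81/(4.4−1) ≈ 2.88.

k ≈ 4.4, θ ≈ 2.88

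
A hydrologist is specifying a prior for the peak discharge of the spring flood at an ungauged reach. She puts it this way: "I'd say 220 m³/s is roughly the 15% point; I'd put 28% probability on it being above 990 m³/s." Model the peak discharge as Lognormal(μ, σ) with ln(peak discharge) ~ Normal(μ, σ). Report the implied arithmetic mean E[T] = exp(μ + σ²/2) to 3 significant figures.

If T ~ Lognormal(μ,σ) then ln T ~ Normal(μ,σ), so the p-quantile of ln T is μ + z_p·σ.
ln(220) = 5.394 and ln(990) = 6.898; z_{0.15} = -1.036, z_{0.72} = 0.5828.
σ = (6.898 − 5.394)/(0.5828 − (-1.036)) = 0.929.
μ = 5.394 − (-1.036)·0.929 = 6.356.
E[T] = exp(μ + σ²/2) = exp(6.356 + 0.4314) = 887 m³/s.

E[T] ≈ 887 m³/s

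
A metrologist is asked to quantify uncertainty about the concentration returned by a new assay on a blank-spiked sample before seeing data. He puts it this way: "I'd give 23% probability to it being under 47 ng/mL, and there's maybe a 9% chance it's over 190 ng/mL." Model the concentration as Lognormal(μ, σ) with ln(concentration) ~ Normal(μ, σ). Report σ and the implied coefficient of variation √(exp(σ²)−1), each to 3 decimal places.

If T ~ Lognormal(μ,σ) then ln T ~ Normal(μ,σ), so the p-quantile of ln T is μ + z_p·σ.
ln(47) = 3.85 and ln(190) = 5.247; z_{0.23} = -0.7388, z_{0.91} = 1.341.
σ = (5.247 − 3.85)/(1.341 − (-0.7388)) = 0.672.
μ = 3.85 − (-0.7388)·0.672 = 4.346.
CV = √(exp(σ²)−1) = √(exp(0.4512)−1) = 0.755.

σ ≈ 0.672, CV ≈ 0.755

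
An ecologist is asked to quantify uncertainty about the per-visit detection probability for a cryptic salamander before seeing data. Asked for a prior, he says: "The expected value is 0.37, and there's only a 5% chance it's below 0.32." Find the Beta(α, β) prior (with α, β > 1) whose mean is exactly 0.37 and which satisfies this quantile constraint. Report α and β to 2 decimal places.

α ≈ 90.78, β ≈ 154.57

With mean 0.37 fixed, write α = 0.37s, β = 0.63s where s = α+β.
Need P(θ < 0.32) = 0.05 under Beta(0.37s, 0.63s). Normal approximation: (q−m)/√(m(1−m)/s) ≈ z_{0.05} = -1.64, so s ≈ 0.37·0.63·(-1.64)²/(0.32−0.37)² = 252.3.
At s = 252.3: P(θ<0.32) ≈ 0.048. Adjusting to match 0.05 gives s ≈ 245.36.
So α = 0.37·245.36 ≈ 90.78, β = 0.63·245.36 ≈ 154.57.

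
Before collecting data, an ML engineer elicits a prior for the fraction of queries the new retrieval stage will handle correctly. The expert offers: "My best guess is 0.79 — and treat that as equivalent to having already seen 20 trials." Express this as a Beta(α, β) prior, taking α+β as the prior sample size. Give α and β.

Under the effective-sample-size interpretation, Beta(α, β) has prior mean α/(α+β) and prior sample size α+β.
So α+β = 20 and α/(α+β) = 0.79, giving α = 0.79·20 = 15.8 and β = 20 − 15.8 = 4.2.

α = 15.8, β = 4.2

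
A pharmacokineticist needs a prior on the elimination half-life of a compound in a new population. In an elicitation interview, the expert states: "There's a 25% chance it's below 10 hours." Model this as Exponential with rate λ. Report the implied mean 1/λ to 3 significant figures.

P(T < 10.0) = 1 − e^(−λ·10.0) = 0.25, so λ = −ln(1−0.25)/10.0 = −ln(0.75)/10.0 = 0.0288.
Mean = 1/λ = 34.8 hours.

mean ≈ 34.8 hours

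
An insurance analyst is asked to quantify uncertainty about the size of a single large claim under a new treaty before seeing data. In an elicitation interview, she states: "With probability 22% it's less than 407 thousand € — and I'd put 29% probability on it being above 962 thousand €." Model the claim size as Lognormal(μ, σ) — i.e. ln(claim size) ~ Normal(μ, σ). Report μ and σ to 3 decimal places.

μ ≈ 6.510, σ ≈ 0.649

If T ~ Lognormal(μ,σ) then ln T ~ Normal(μ,σ), so the p-quantile of ln T is μ + z_p·σ.
ln(407) = 6.009 and ln(962) = 6.869; z_{0.22} = -0.7722, z_{0.71} = 0.5534.
σ = (6.869 − 6.009)/(0.5534 − (-0.7722)) = 0.649.
μ = 6.009 − (-0.7722)·0.649 = 6.510.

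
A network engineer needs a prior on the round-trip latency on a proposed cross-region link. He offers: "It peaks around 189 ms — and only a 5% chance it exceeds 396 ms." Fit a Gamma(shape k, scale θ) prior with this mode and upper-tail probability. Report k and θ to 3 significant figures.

Gamma(k,θ) with k>1 has mode (k−1)θ, so θ = 189/(k−1).
Need P(X < 396) = 0.95 with θ tied to k this way. Start at k = 2, θ = 189: P(X<396) ≈ 0.619.
Too low — raise k to concentrate. Iterating converges to k ≈ 6.05.
Then θ = 189/(6.05−1) ≈ 37.4.

k ≈ 6.05, θ ≈ 37.4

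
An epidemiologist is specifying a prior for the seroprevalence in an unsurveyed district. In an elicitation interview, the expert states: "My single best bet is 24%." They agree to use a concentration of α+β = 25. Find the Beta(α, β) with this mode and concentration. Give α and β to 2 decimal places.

α = 6.52, β = 18.48

For α,β > 1 the Beta mode is (α−1)/(α+β−2). With α+β = 25, the mode is (α−1)/23.
Set (α−1)/23 = 0.24 → α = 1 + 0.24·23 = 6.52.
β = 25 − α = 18.48.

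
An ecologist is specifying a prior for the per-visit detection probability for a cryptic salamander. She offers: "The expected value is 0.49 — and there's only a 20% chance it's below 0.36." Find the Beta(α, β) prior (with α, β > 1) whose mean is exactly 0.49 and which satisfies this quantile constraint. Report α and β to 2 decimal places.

With mean 0.49 fixed, write α = 0.49s, β = 0.51s where s = α+β.
Need P(θ < 0.36) = 0.2 under Beta(0.49s, 0.51s). Normal approximation: (q−m)/√(m(1−m)/s) ≈ z_{0.2} = -0.842, so s ≈ 0.49·0.51·(-0.842)²/(0.36−0.49)² = 10.5.
At s = 10.5: P(θ<0.36) ≈ 0.202. Adjusting to match 0.2 gives s ≈ 10.63.
So α = 0.49·10.63 ≈ 5.21, β = 0.51·10.63 ≈ 5.42.

α ≈ 5.21, β ≈ 5.42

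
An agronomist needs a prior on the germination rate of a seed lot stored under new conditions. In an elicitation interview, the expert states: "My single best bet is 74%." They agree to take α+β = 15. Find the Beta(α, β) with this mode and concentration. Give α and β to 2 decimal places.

α = 10.62, β = 4.38

For α,β > 1 the Beta mode is (α−1)/(α+β−2). With α+β = 15, the mode is (α−1)/13.
Set (α−1)/13 = 0.74 → α = 1 + 0.74·13 = 10.62.
β = 15 − α = 4.38.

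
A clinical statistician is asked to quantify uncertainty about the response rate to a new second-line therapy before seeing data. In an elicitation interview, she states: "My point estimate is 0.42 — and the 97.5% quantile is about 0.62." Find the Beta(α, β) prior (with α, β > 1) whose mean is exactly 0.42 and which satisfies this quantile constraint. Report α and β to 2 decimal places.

α ≈ 9.86, β ≈ 13.62

With mean 0.42 fixed, write α = 0.42s, β = 0.58s where s = α+β.
Need P(θ < 0.62) = 0.975 under Beta(0.42s, 0.58s). Normal approximation: (q−m)/√(m(1−m)/s) ≈ z_{0.975} = 1.96, so s ≈ 0.42·0.58·(1.96)²/(0.62−0.42)² = 23.4.
At s = 23.4: P(θ<0.62) ≈ 0.975. Adjusting to match 0.975 gives s ≈ 23.48.
So α = 0.42·23.48 ≈ 9.86, β = 0.58·23.48 ≈ 13.62.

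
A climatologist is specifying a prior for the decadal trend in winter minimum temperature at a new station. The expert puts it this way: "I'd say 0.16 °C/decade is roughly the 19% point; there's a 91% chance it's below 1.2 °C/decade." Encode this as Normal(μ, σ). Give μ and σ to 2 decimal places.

μ = 0.57, σ = 0.47

The p-quantile of Normal(μ,σ) is μ + z_p·σ, with z_{0.19} = -0.8779 and z_{0.91} = 1.341.
Eliminate σ: μ = (z₂·x₁ − z₁·x₂)/(z₂ − z₁) = (1.341·0.16 − (-0.8779)·1.2)/2.219 = 0.57.
Then σ = (x₂ − x₁)/(z₂ − z₁) = (1.2 − 0.16)/2.219 = 0.47.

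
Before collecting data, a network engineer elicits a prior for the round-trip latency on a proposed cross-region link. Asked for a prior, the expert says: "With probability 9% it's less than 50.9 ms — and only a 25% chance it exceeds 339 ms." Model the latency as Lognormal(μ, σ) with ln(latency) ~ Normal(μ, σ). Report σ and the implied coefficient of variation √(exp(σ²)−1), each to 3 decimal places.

If T ~ Lognormal(μ,σ) then ln T ~ Normal(μ,σ), so the p-quantile of ln T is μ + z_p·σ.
ln(50.9) = 3.93 and ln(339) = 5.826; z_{0.09} = -1.341, z_{0.75} = 0.6745.
σ = (5.826 − 3.93)/(0.6745 − (-1.341)) = 0.941.
μ = 3.93 − (-1.341)·0.941 = 5.191.
CV = √(exp(σ²)−1) = √(exp(0.8853)−1) = 1.193.

σ ≈ 0.941, CV ≈ 1.193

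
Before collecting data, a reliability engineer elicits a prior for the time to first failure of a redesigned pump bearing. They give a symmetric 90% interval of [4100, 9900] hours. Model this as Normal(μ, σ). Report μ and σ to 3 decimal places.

μ = 7000.000, σ = 1763.075

A symmetric 90% interval runs μ ± z·σ with z = 1.645.
Half-width = 2900, so σ = 2900/1.645 = 1763.075.
μ is the interval midpoint, 7000.000.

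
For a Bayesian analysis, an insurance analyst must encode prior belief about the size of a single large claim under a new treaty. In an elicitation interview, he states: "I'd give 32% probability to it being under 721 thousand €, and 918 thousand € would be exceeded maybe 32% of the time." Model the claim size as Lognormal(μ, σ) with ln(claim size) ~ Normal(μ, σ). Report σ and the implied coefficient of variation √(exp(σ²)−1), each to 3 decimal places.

If T ~ Lognormal(μ,σ) then ln T ~ Normal(μ,σ), so the p-quantile of ln T is μ + z_p·σ.
ln(721) = 6.581 and ln(918) = 6.822; z_{0.32} = -0.4677, z_{0.68} = 0.4677.
σ = (6.822 − 6.581)/(0.4677 − (-0.4677)) = 0.258.
μ = 6.581 − (-0.4677)·0.258 = 6.701.
CV = √(exp(σ²)−1) = √(exp(0.0667)−1) = 0.263.

σ ≈ 0.258, CV ≈ 0.263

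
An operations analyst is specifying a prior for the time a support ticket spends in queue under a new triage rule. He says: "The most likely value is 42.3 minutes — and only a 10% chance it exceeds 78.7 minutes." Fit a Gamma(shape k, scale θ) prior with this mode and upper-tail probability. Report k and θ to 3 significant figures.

k ≈ 5.95, θ ≈ 8.54

Gamma(k,θ) with k>1 has mode (k−1)θ, so θ = 42.3/(k−1).
Need P(X < 78.7) = 0.9 with θ tied to k this way. Start at k = 2, θ = 42.3: P(X<78.7) ≈ 0.555.
Too low — raise k to concentrate. Iterating converges to k ≈ 5.95.
Then θ = 42.3/(5.95−1) ≈ 8.54.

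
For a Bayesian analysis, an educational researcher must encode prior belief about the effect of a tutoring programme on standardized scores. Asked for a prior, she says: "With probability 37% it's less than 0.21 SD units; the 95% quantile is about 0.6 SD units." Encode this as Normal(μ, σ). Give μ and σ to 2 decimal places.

μ = 0.28, σ = 0.20

The p-quantile of Normal(μ,σ) is μ + z_p·σ, with z_{0.37} = -0.3319 and z_{0.95} = 1.645.
Eliminate σ: μ = (z₂·x₁ − z₁·x₂)/(z₂ − z₁) = (1.645·0.21 − (-0.3319)·0.6)/1.977 = 0.28.
Then σ = (x₂ − x₁)/(z₂ − z₁) = (0.6 − 0.21)/1.977 = 0.20.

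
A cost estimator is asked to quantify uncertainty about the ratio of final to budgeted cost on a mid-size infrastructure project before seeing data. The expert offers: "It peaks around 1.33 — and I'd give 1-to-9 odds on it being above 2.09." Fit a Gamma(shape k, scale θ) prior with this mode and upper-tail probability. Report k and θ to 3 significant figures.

k ≈ 10.2, θ ≈ 0.145

Gamma(k,θ) with k>1 has mode (k−1)θ, so θ = 1.33/(k−1).
Need P(X < 2.09) = 0.9 with θ tied to k this way. Start at k = 2, θ = 1.33: P(X<2.09) ≈ 0.466.
Too low — raise k to concentrate. Iterating converges to k ≈ 10.2.
Then θ = 1.33/(10.2−1) ≈ 0.145.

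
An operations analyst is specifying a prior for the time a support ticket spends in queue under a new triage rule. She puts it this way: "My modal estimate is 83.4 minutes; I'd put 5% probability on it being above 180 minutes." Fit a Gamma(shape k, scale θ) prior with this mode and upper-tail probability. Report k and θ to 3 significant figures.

Gamma(k,θ) with k>1 has mode (k−1)θ, so θ = 83.4/(k−1).
Need P(X < 180) = 0.95 with θ tied to k this way. Start at k = 2, θ = 83.4: P(X<180) ≈ 0.635.
Too low — raise k to concentrate. Iterating converges to k ≈ 5.66.
Then θ = 83.4/(5.66−1) ≈ 17.9.

k ≈ 5.66, θ ≈ 17.9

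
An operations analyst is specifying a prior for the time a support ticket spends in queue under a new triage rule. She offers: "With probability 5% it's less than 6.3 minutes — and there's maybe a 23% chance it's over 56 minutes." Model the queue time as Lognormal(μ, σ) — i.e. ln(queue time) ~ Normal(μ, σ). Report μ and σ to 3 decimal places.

μ ≈ 3.348, σ ≈ 0.917

If T ~ Lognormal(μ,σ) then ln T ~ Normal(μ,σ), so the p-quantile of ln T is μ + z_p·σ.
ln(6.3) = 1.841 and ln(56) = 4.025; z_{0.05} = -1.645, z_{0.77} = 0.7388.
σ = (4.025 − 1.841)/(0.7388 − (-1.645)) = 0.917.
μ = 1.841 − (-1.645)·0.917 = 3.348.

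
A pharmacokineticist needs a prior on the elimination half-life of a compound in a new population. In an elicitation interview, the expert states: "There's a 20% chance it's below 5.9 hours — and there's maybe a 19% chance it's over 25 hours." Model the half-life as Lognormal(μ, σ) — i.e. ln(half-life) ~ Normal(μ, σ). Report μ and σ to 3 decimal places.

μ ≈ 2.482, σ ≈ 0.840

If T ~ Lognormal(μ,σ) then ln T ~ Normal(μ,σ), so the p-quantile of ln T is μ + z_p·σ.
ln(5.9) = 1.775 and ln(25) = 3.219; z_{0.2} = -0.8416, z_{0.81} = 0.8779.
σ = (3.219 − 1.775)/(0.8779 − (-0.8416)) = 0.840.
μ = 1.775 − (-0.8416)·0.840 = 2.482.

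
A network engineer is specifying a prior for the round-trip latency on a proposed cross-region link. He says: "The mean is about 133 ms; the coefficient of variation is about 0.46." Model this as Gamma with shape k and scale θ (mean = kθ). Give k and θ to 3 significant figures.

For Gamma(k, scale θ): mean = kθ, variance = kθ², so CV = 1/√k.
CV = 0.46, hence k = 1/CV² = 4.73.
Then θ = mean/k = 133/4.73 = 28.1.

k ≈ 4.73, θ ≈ 28.1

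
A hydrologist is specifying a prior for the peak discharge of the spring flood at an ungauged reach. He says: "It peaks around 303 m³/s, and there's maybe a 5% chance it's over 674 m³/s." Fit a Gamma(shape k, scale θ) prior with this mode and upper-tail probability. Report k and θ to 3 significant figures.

Gamma(k,θ) with k>1 has mode (k−1)θ, so θ = 303/(k−1).
Need P(X < 674) = 0.95 with θ tied to k this way. Start at k = 2, θ = 303: P(X<674) ≈ 0.651.
Too low — raise k to concentrate. Iterating converges to k ≈ 5.3.
Then θ = 303/(5.3−1) ≈ 70.5.

k ≈ 5.3, θ ≈ 70.5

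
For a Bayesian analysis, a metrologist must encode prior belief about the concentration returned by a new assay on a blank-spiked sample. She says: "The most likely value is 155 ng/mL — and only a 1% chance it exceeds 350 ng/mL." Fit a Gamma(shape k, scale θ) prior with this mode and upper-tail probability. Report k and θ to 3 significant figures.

k ≈ 8.23, θ ≈ 21.4

Gamma(k,θ) with k>1 has mode (k−1)θ, so θ = 155/(k−1).
Need P(X < 350) = 0.99 with θ tied to k this way. Start at k = 2, θ = 155: P(X<350) ≈ 0.659.
Too low — raise k to concentrate. Iterating converges to k ≈ 8.23.
Then θ = 155/(8.23−1) ≈ 21.4.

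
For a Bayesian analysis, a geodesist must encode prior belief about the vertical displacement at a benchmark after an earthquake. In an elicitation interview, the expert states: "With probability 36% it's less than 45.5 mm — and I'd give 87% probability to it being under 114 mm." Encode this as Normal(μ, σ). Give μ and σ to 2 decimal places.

μ = 62.04, σ = 46.13

The p-quantile of Normal(μ,σ) is μ + z_p·σ, with z_{0.36} = -0.3585 and z_{0.87} = 1.126.
Eliminate σ: μ = (z₂·x₁ − z₁·x₂)/(z₂ − z₁) = (1.126·45.5 − (-0.3585)·114)/1.485 = 62.04.
Then σ = (x₂ − x₁)/(z₂ − z₁) = (114 − 45.5)/1.485 = 46.13.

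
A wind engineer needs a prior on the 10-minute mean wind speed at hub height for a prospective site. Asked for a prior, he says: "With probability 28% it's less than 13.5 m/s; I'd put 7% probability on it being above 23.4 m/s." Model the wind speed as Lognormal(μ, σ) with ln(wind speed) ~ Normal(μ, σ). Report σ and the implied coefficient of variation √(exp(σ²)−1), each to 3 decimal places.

If T ~ Lognormal(μ,σ) then ln T ~ Normal(μ,σ), so the p-quantile of ln T is μ + z_p·σ.
ln(13.5) = 2.603 and ln(23.4) = 3.153; z_{0.28} = -0.5828, z_{0.93} = 1.476.
σ = (3.153 − 2.603)/(1.476 − (-0.5828)) = 0.267.
μ = 2.603 − (-0.5828)·0.267 = 2.758.
CV = √(exp(σ²)−1) = √(exp(0.0714)−1) = 0.272.

σ ≈ 0.267, CV ≈ 0.272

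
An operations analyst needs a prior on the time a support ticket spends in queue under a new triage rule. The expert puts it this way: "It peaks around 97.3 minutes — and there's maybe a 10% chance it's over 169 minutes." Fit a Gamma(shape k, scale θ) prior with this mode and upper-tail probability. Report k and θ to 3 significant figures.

Gamma(k,θ) with k>1 has mode (k−1)θ, so θ = 97.3/(k−1).
Need P(X < 169) = 0.9 with θ tied to k this way. Start at k = 2, θ = 97.3: P(X<169) ≈ 0.518.
Too low — raise k to concentrate. Iterating converges to k ≈ 7.23.
Then θ = 97.3/(7.23−1) ≈ 15.6.

k ≈ 7.23, θ ≈ 15.6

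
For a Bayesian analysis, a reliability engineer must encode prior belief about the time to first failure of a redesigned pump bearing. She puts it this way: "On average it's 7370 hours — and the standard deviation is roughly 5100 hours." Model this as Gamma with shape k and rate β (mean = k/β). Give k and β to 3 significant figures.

k ≈ 2.09, β ≈ 0.000283

For Gamma(k, rate β): mean = k/β, variance = k/β², so CV = 1/√k.
CV = SD/mean = 5100/7370 = 0.692, hence k = 1/CV² = 2.09.
Then β = k/mean = 2.09/7370 = 0.000283.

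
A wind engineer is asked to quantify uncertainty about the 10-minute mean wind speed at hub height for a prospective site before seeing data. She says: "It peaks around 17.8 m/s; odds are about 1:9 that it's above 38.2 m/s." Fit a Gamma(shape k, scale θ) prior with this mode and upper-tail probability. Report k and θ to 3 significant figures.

k ≈ 4.3, θ ≈ 5.4

Gamma(k,θ) with k>1 has mode (k−1)θ, so θ = 17.8/(k−1).
Need P(X < 38.2) = 0.9 with θ tied to k this way. Start at k = 2, θ = 17.8: P(X<38.2) ≈ 0.632.
Too low — raise k to concentrate. Iterating converges to k ≈ 4.3.
Then θ = 17.8/(4.3−1) ≈ 5.4.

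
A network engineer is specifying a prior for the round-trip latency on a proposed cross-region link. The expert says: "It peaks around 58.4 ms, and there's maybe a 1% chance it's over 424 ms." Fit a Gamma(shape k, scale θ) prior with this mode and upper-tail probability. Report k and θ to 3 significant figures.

Gamma(k,θ) with k>1 has mode (k−1)θ, so θ = 58.4/(k−1).
Need P(X < 424) = 0.99 with θ tied to k this way. Start at k = 2, θ = 58.4: P(X<424) ≈ 0.994.
Too high — lower k to spread out. Iterating converges to k ≈ 1.88.
Then θ = 58.4/(1.88−1) ≈ 66.

k ≈ 1.88, θ ≈ 66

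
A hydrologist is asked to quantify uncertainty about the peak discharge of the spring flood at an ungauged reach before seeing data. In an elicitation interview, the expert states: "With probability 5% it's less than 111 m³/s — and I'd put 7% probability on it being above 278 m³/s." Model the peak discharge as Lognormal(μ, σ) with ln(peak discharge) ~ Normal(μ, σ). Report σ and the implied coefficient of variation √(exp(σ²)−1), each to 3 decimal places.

σ ≈ 0.294, CV ≈ 0.301

If T ~ Lognormal(μ,σ) then ln T ~ Normal(μ,σ), so the p-quantile of ln T is μ + z_p·σ.
ln(111) = 4.71 and ln(278) = 5.628; z_{0.05} = -1.645, z_{0.93} = 1.476.
σ = (5.628 − 4.71)/(1.476 − (-1.645)) = 0.294.
μ = 4.71 − (-1.645)·0.294 = 5.193.
CV = √(exp(σ²)−1) = √(exp(0.0866)−1) = 0.301.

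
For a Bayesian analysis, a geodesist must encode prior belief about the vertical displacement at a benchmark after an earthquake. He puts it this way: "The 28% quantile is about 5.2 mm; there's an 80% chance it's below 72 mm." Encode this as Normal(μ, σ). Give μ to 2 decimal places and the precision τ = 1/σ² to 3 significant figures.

μ = 32.53, τ = 0.000455

The p-quantile of Normal(μ,σ) is μ + z_p·σ, with z_{0.28} = -0.5828 and z_{0.8} = 0.8416.
Eliminate σ: μ = (z₂·x₁ − z₁·x₂)/(z₂ − z₁) = (0.8416·5.2 − (-0.5828)·72)/1.424 = 32.53.
Then σ = (x₂ − x₁)/(z₂ − z₁) = (72 − 5.2)/1.424 = 46.89.
Precision τ = 1/σ² = 1/46.89² = 0.000455.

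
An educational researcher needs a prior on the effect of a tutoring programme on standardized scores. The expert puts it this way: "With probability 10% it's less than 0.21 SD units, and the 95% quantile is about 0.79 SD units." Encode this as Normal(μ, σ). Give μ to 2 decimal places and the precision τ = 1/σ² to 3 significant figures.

μ = 0.46, τ = 25.5

For Normal(μ,σ), the p-quantile is μ + z_p·σ. Here z_{0.1} = -1.282, z_{0.95} = 1.645.
So 0.21 = μ − 1.282σ and 0.79 = μ + 1.645σ.
Subtracting: σ = (0.79 − 0.21)/(1.645 − (-1.282)) = 0.20.
Then μ = 0.21 − (-1.282)·0.20 = 0.46.
Precision τ = 1/σ² = 1/0.1982² = 25.5.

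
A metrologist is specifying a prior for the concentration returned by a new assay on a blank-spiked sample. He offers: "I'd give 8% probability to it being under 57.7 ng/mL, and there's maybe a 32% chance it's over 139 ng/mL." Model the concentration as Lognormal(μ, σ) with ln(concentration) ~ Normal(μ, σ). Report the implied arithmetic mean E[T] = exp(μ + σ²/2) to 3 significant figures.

E[T] ≈ 125 ng/mL

If T ~ Lognormal(μ,σ) then ln T ~ Normal(μ,σ), so the p-quantile of ln T is μ + z_p·σ.
ln(57.7) = 4.055 and ln(139) = 4.934; z_{0.08} = -1.405, z_{0.68} = 0.4677.
σ = (4.934 − 4.055)/(0.4677 − (-1.405)) = 0.469.
μ = 4.055 − (-1.405)·0.469 = 4.715.
E[T] = exp(μ + σ²/2) = exp(4.715 + 0.1102) = 125 ng/mL.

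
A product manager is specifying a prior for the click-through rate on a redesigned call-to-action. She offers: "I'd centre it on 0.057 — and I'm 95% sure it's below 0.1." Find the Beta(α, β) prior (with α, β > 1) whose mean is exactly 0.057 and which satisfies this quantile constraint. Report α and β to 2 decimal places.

With mean 0.057 fixed, write α = 0.057s, β = 0.943s where s = α+β.
Need P(θ < 0.1) = 0.95 under Beta(0.057s, 0.943s). Normal approximation: (q−m)/√(m(1−m)/s) ≈ z_{0.95} = 1.64, so s ≈ 0.057·0.943·(1.64)²/(0.1−0.057)² = 78.7.
At s = 78.7: P(θ<0.1) ≈ 0.934. Adjusting to match 0.95 gives s ≈ 97.18.
So α = 0.057·97.18 ≈ 5.54, β = 0.943·97.18 ≈ 91.64.

α ≈ 5.54, β ≈ 91.64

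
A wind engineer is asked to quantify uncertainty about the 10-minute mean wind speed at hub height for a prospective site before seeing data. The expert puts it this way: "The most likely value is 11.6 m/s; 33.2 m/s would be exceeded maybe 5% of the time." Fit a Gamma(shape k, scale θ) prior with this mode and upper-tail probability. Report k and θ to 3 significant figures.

Gamma(k,θ) with k>1 has mode (k−1)θ, so θ = 11.6/(k−1).
Need P(X < 33.2) = 0.95 with θ tied to k this way. Start at k = 2, θ = 11.6: P(X<33.2) ≈ 0.779.
Too low — raise k to concentrate. Iterating converges to k ≈ 3.41.
Then θ = 11.6/(3.41−1) ≈ 4.81.

k ≈ 3.41, θ ≈ 4.81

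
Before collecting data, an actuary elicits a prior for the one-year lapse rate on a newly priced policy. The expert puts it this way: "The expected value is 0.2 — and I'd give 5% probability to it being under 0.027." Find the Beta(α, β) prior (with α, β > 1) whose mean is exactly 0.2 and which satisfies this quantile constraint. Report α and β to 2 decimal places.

With mean 0.2 fixed, write α = 0.2s, β = 0.8s where s = α+β.
Need P(θ < 0.027) = 0.05 under Beta(0.2s, 0.8s). Normal approximation: (q−m)/√(m(1−m)/s) ≈ z_{0.05} = -1.64, so s ≈ 0.2·0.8·(-1.64)²/(0.027−0.2)² = 14.5.
At s = 14.5: P(θ<0.027) ≈ 0.007. Adjusting to match 0.05 gives s ≈ 7.36.
So α = 0.2·7.36 ≈ 1.47, β = 0.8·7.36 ≈ 5.89.

α ≈ 1.47, β ≈ 5.89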